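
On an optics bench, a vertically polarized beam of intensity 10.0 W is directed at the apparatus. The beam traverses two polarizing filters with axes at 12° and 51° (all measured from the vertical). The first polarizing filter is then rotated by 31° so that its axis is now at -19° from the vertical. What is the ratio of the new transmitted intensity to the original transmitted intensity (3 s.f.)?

I_new/I_old ≈ 0.181

Before rotation:
I₁ = I₀ cos²(12° − 0°) = I₀ cos²(12°) = 0.9568 I₀.
I₂ = I₁ cos²(51° − 12°) = 0.9568 I₀ · cos²(39°) = 0.5778 I₀.
After rotation:
I₁ = I₀ cos²(-19° − 0°) = I₀ cos²(19°) = 0.894 I₀.
I₂ = I₁ cos²(51° + 19°) = 0.894 I₀ · cos²(70°) = 0.1046 I₀.
Ratio = 0.1046 / 0.5778 = 0.181.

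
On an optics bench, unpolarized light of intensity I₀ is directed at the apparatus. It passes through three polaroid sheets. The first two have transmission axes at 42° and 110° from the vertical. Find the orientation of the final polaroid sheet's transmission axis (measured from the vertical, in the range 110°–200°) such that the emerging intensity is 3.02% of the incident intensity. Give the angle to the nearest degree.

Unpolarized light through the first polarizer → I₁ = ½ I₀, now polarized at 42°.
I₂ = I₁ cos²(110° − 42°) = 0.5 I₀ · cos²(68°) = 0.07017 I₀.
Need I₃/I₀ = 0.0302, so cos²(θ − 110°) = 0.0302 / 0.07017 = 0.4304.
θ − 110° = arccos(√0.4304) = 49.0°, giving θ ≈ 110 + 49.0 = 159.0°.

θ ≈ 159°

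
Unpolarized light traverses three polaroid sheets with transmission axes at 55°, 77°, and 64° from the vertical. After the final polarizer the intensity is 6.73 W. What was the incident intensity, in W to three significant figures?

I₀ ≈ 16.5 W

Unpolarized light through the first polarizer → I₁ = ½ I₀, now polarized at 55°.
I₂ = I₁ cos²(77° − 55°) = 0.5 I₀ · cos²(22°) = 0.4298 I₀.
I₃ = I₂ cos²(64° − 77°) = 0.4298 I₀ · cos²(13°) = 0.4081 I₀.
So 6.73 W = 0.4081 I₀, giving I₀ = 6.73/0.4081 = 16.49 W.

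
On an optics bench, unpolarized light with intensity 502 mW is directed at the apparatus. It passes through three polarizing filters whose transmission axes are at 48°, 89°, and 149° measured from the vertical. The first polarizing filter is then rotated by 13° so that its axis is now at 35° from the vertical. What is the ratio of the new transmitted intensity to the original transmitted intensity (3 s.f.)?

I_new/I_old ≈ 0.607

Before rotation:
Unpolarized light through the first polarizer → I₁ = ½ I₀, now polarized at 48°.
I₂ = I₁ cos²(89° − 48°) = 0.5 I₀ · cos²(41°) = 0.2848 I₀.
I₃ = I₂ cos²(149° − 89°) = 0.2848 I₀ · cos²(60°) = 0.0712 I₀.
After rotation:
Unpolarized light through the first polarizer → I₁ = ½ I₀, now polarized at 35°.
I₂ = I₁ cos²(89° − 35°) = 0.5 I₀ · cos²(54°) = 0.1727 I₀.
I₃ = I₂ cos²(149° − 89°) = 0.1727 I₀ · cos²(60°) = 0.04319 I₀.
Ratio = 0.04319 / 0.0712 = 0.6066.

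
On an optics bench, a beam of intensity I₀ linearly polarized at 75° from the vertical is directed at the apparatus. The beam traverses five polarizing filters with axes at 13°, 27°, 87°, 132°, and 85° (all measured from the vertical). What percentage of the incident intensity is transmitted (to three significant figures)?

≈ 1.21%

I₁ = I₀ cos²(13° − 75°) = I₀ cos²(62°) = 0.2204 I₀.
I₂ = I₁ cos²(27° − 13°) = 0.2204 I₀ · cos²(14°) = 0.2075 I₀.
I₃ = I₂ cos²(87° − 27°) = 0.2075 I₀ · cos²(60°) = 0.05188 I₀.
I₄ = I₃ cos²(132° − 87°) = 0.05188 I₀ · cos²(45°) = 0.02594 I₀.
I₅ = I₄ cos²(85° − 132°) = 0.02594 I₀ · cos²(47°) = 0.01206 I₀.
That is 1.206% of the incident intensity.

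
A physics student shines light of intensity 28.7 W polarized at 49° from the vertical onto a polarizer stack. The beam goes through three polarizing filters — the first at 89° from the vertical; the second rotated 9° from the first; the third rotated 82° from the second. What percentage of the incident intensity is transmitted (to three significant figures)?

I₁ = 28.7 W · cos²(40°) = 16.84 W.
I₂ = I₁ · cos²(9°) = 16.84 · 0.9755 = 16.43 W.
I₃ = I₂ · cos²(82°) = 16.43 · 0.01937 = 0.3182 W.
That is 1.109% of the incident intensity.

≈ 1.11%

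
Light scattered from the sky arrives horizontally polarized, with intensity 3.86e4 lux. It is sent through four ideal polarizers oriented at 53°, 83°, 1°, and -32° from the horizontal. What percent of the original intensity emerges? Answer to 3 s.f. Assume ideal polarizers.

≈ 0.370%

I₁ = 3.86e4 lux · cos²(53°) = 1.398e+04 lux.
I₂ = I₁ · cos²(30°) = 1.398e+04 · 0.75 = 1.049e+04 lux.
I₃ = I₂ · cos²(82°) = 1.049e+04 · 0.01937 = 203.1 lux.
I₄ = I₃ · cos²(33°) = 203.1 · 0.7034 = 142.8 lux.
That is 0.3701% of the incident intensity.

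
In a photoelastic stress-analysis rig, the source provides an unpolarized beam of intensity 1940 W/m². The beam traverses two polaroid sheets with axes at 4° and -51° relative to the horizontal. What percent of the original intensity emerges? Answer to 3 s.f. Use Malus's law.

Unpolarized light through the first polarizer → I₁ = 1940 W/m²/2 = 970 W/m², polarized at 4°.
I₂ = I₁ · cos²(55°) = 970 · 0.329 = 319.1 W/m².
That is 16.45% of the incident intensity.

≈ 16.4%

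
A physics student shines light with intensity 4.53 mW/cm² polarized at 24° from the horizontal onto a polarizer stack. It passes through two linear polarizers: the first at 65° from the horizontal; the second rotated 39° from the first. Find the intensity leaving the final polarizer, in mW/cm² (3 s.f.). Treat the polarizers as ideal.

I₁ = 4.53 mW/cm² · cos²(41°) = 2.58 mW/cm².
I₂ = I₁ · cos²(39°) = 2.58 · 0.604 = 1.558 mW/cm².

I ≈ 1.56 mW/cm²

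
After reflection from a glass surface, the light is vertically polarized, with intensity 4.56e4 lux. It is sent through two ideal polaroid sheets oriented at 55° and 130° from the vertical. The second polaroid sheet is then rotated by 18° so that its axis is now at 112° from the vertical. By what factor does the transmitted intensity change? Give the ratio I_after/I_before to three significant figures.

Before rotation:
By Malus's law, I₁ = I₀ cos²(55° − 0°) = I₀ cos²(55°) = 0.329 I₀.
I₂ = I₁ cos²(130° − 55°) = 0.329 I₀ · cos²(75°) = 0.02204 I₀.
After rotation:
I₁ = I₀ cos²(55° − 0°) = I₀ cos²(55°) = 0.329 I₀.
I₂ = I₁ cos²(112° − 55°) = 0.329 I₀ · cos²(57°) = 0.09759 I₀.
Ratio = 0.09759 / 0.02204 = 4.428.

I_new/I_old ≈ 4.43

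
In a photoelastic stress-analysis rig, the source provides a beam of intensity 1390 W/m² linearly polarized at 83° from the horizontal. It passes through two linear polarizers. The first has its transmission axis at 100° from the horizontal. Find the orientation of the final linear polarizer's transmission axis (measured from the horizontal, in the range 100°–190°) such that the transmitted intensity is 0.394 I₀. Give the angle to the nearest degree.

By Malus's law, I₁ = I₀ cos²(100° − 83°) = I₀ cos²(17°) = 0.9145 I₀.
Need I₂/I₀ = 0.394, so cos²(θ − 100°) = 0.394 / 0.9145 = 0.4308.
θ − 100° = arccos(√0.4308) = 49.0°, giving θ ≈ 100 + 49.0 = 149.0°.

θ ≈ 149°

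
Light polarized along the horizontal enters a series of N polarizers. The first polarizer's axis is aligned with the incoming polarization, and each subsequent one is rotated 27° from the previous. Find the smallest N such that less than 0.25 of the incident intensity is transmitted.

First polarizer is aligned with the polarization: full transmission.
Each further stage multiplies by cos²(27°) = 0.7939.
After N polarizers: T = 0.7939^(N−1). Require T < 0.25 ⇒ N−1 > ln(0.25)/ln(0.7939) = 6.01, so N−1 ≥ 7 and N = 8.
Check: N=8 gives T = 0.1988 < 0.25; N=7 gives T = 0.2504.

N = 8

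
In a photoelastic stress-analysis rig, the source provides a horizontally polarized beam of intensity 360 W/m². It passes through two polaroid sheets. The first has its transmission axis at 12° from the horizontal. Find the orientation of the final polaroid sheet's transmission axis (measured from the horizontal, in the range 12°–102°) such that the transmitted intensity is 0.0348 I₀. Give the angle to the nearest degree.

I₁ = I₀ cos²(12° − 0°) = I₀ cos²(12°) = 0.9568 I₀.
Need I₂/I₀ = 0.0348, so cos²(θ − 12°) = 0.0348 / 0.9568 = 0.03637.
θ − 12° = arccos(√0.03637) = 79.0°, giving θ ≈ 12 + 79.0 = 91.0°.

θ ≈ 91°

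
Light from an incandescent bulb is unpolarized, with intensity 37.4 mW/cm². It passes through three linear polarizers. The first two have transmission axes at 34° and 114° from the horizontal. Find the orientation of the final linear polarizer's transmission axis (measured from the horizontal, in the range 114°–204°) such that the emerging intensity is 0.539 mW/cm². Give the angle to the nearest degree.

θ ≈ 126°

Unpolarized light through the first polarizer → I₁ = ½ I₀, now polarized at 34°.
I₂ = I₁ cos²(114° − 34°) = 0.5 I₀ · cos²(80°) = 0.01508 I₀.
Target fraction: 0.539 / 37.4 mW/cm² = 0.01441 of I₀.
Need I₃/I₀ = 0.01441, so cos²(θ − 114°) = 0.01441 / 0.01508 = 0.9559.
θ − 114° = arccos(√0.9559) = 12.1°, giving θ ≈ 114 + 12.1 = 126.1°.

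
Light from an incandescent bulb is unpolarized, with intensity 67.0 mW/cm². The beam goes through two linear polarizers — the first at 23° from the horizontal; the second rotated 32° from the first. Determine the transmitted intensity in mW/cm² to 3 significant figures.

I ≈ 24.1 mW/cm²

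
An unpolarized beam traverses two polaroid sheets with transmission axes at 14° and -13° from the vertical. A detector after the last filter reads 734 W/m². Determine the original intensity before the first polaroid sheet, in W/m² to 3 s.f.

I₀ ≈ 1850 W/m²

Unpolarized light through the first polarizer → I₁ = ½ I₀, now polarized at 14°.
I₂ = I₁ cos²(-13° − 14°) = 0.5 I₀ · cos²(27°) = 0.3969 I₀.
So 734 W/m² = 0.3969 I₀, giving I₀ = 734/0.3969 = 1849 W/m².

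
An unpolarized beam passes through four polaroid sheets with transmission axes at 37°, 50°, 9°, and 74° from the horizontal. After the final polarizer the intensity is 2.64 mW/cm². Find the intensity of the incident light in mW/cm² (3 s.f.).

Unpolarized light through the first polarizer → I₁ = ½ I₀, now polarized at 37°.
I₂ = I₁ cos²(50° − 37°) = 0.5 I₀ · cos²(13°) = 0.4747 I₀.
I₃ = I₂ cos²(9° − 50°) = 0.4747 I₀ · cos²(41°) = 0.2704 I₀.
I₄ = I₃ cos²(74° − 9°) = 0.2704 I₀ · cos²(65°) = 0.04829 I₀.
So 2.64 mW/cm² = 0.04829 I₀, giving I₀ = 2.64/0.04829 = 54.67 mW/cm².

I₀ ≈ 54.7 mW/cm²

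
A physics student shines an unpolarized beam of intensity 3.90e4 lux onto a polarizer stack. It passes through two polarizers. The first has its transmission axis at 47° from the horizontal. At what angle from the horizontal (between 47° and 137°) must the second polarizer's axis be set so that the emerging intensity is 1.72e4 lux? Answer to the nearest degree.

θ ≈ 67°

Unpolarized light through the first polarizer → I₁ = ½ I₀, now polarized at 47°.
Target fraction: 1.72e4 / 3.90e4 lux = 0.441 of I₀.
Need I₂/I₀ = 0.441, so cos²(θ − 47°) = 0.441 / 0.5 = 0.8821.
θ − 47° = arccos(√0.8821) = 20.1°, giving θ ≈ 47 + 20.1 = 67.1°.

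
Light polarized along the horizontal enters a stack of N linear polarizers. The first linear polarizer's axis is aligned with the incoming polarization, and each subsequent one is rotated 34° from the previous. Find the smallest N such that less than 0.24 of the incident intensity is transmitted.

First polarizer is aligned with the polarization: full transmission.
Each further stage multiplies by cos²(34°) = 0.6873.
After N polarizers: T = 0.6873^(N−1). Require T < 0.24 ⇒ N−1 > ln(0.24)/ln(0.6873) = 3.81, so N−1 ≥ 4 and N = 5.
Check: N=5 gives T = 0.2231 < 0.24; N=4 gives T = 0.3247.

N = 5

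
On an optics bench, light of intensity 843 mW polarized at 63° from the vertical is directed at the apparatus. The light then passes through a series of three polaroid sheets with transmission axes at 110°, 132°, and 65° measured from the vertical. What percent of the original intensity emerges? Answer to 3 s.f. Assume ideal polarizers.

≈ 6.10%

I₁ = 843 mW · cos²(47°) = 392.1 mW.
I₂ = I₁ · cos²(22°) = 392.1 · 0.8597 = 337.1 mW.
I₃ = I₂ · cos²(67°) = 337.1 · 0.1527 = 51.46 mW.
That is 6.105% of the incident intensity.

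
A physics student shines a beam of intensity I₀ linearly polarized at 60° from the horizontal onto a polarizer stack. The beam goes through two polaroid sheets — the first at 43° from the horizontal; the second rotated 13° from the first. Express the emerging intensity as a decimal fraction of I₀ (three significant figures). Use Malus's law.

≈ 0.868 I₀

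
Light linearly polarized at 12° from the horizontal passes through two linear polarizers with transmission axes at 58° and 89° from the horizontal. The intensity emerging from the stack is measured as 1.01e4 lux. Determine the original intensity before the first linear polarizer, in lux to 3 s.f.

By Malus's law, I₁ = I₀ cos²(58° − 12°) = I₀ cos²(46°) = 0.4826 I₀.
I₂ = I₁ cos²(89° − 58°) = 0.4826 I₀ · cos²(31°) = 0.3545 I₀.
So 1.01e4 lux = 0.3545 I₀, giving I₀ = 1.01e4/0.3545 = 2.849e+04 lux.

I₀ ≈ 2.85e4 lux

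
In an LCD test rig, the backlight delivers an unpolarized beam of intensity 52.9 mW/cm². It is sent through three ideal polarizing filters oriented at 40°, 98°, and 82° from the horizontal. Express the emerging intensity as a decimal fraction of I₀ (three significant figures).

I/I₀ ≈ 0.130

Unpolarized light through the first polarizer → I₁ = 52.9 mW/cm²/2 = 26.45 mW/cm², polarized at 40°.
I₂ = I₁ · cos²(58°) = 26.45 · 0.2808 = 7.428 mW/cm².
I₃ = I₂ · cos²(16°) = 7.428 · 0.924 = 6.863 mW/cm².
Transmitted fraction = 0.1297.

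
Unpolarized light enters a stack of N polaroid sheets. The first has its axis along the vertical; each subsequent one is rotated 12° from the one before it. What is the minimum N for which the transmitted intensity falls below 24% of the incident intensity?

First polarizer halves the unpolarized light: factor 1/2.
Each further stage multiplies by cos²(12°) = 0.9568.
After N polarizers: T = 0.5·0.9568^(N−1). Require T < 0.24 ⇒ N−1 > ln(0.24/0.5)/ln(0.9568) = 16.61, so N−1 ≥ 17 and N = 18.
Check: N=18 gives T = 0.2359 < 0.24; N=17 gives T = 0.2466.

N = 18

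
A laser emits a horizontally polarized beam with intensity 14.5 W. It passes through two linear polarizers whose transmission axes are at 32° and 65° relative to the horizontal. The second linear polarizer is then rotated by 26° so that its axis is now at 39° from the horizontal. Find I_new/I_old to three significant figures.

Before rotation:
I₁ = I₀ cos²(32° − 0°) = I₀ cos²(32°) = 0.7192 I₀.
I₂ = I₁ cos²(65° − 32°) = 0.7192 I₀ · cos²(33°) = 0.5059 I₀.
After rotation:
I₁ = I₀ cos²(32° − 0°) = I₀ cos²(32°) = 0.7192 I₀.
I₂ = I₁ cos²(39° − 32°) = 0.7192 I₀ · cos²(7°) = 0.7085 I₀.
Ratio = 0.7085 / 0.5059 = 1.401.

I_new/I_old ≈ 1.40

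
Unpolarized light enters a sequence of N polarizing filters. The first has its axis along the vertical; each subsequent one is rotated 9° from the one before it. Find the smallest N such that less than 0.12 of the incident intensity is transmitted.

First polarizer halves the unpolarized light: factor 1/2.
Each further stage multiplies by cos²(9°) = 0.9755.
After N polarizers: T = 0.5·0.9755^(N−1). Require T < 0.12 ⇒ N−1 > ln(0.12/0.5)/ln(0.9755) = 57.60, so N−1 ≥ 58 and N = 59.
Check: N=59 gives T = 0.1188 < 0.12; N=58 gives T = 0.1218.

N = 59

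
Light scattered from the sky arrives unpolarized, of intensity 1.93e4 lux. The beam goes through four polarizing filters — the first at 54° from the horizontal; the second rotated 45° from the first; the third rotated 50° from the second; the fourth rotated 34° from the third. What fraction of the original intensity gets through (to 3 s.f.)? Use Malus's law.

Unpolarized light through the first polarizer → I₁ = 1.93e4 lux/2 = 9650 lux, polarized at 54°.
I₂ = I₁ · cos²(45°) = 9650 · 0.5 = 4825 lux.
I₃ = I₂ · cos²(50°) = 4825 · 0.4132 = 1994 lux.
I₄ = I₃ · cos²(34°) = 1994 · 0.6873 = 1370 lux.
Transmitted fraction = 0.07099.

I/I₀ ≈ 0.0710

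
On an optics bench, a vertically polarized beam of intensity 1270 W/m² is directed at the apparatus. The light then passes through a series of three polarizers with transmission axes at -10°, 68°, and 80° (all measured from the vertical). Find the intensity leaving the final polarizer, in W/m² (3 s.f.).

I₁ = 1270 W/m² · cos²(10°) = 1232 W/m².
I₂ = I₁ · cos²(78°) = 1232 · 0.04323 = 53.24 W/m².
I₃ = I₂ · cos²(12°) = 53.24 · 0.9568 = 50.94 W/m².

I ≈ 50.9 W/m²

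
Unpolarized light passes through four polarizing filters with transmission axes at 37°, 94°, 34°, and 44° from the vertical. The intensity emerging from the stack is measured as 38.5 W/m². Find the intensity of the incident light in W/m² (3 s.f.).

I₀ ≈ 1070 W/m²

Unpolarized light through the first polarizer → I₁ = ½ I₀, now polarized at 37°.
I₂ = I₁ cos²(94° − 37°) = 0.5 I₀ · cos²(57°) = 0.1483 I₀.
I₃ = I₂ cos²(34° − 94°) = 0.1483 I₀ · cos²(60°) = 0.03708 I₀.
I₄ = I₃ cos²(44° − 34°) = 0.03708 I₀ · cos²(10°) = 0.03596 I₀.
So 38.5 W/m² = 0.03596 I₀, giving I₀ = 38.5/0.03596 = 1071 W/m².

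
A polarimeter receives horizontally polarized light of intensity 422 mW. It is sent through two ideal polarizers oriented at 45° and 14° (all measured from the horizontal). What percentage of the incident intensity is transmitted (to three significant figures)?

≈ 36.7%

I₁ = 422 mW · cos²(45°) = 211 mW.
I₂ = I₁ · cos²(31°) = 211 · 0.7347 = 155 mW.
That is 36.74% of the incident intensity.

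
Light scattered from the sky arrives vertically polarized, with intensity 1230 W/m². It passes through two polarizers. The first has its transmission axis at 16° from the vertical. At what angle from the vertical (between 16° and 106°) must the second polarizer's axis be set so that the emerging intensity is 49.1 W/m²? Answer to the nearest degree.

I₁ = I₀ cos²(16° − 0°) = I₀ cos²(16°) = 0.924 I₀.
Target fraction: 49.1 / 1230 W/m² = 0.03992 of I₀.
Need I₂/I₀ = 0.03992, so cos²(θ − 16°) = 0.03992 / 0.924 = 0.0432.
θ − 16° = arccos(√0.0432) = 78.0°, giving θ ≈ 16 + 78.0 = 94.0°.

θ ≈ 94°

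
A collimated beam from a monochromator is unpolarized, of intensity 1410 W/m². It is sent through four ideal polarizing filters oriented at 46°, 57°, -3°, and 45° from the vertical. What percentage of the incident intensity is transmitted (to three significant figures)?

Unpolarized light through the first polarizer → I₁ = 1410 W/m²/2 = 705 W/m², polarized at 46°.
I₂ = I₁ · cos²(11°) = 705 · 0.9636 = 679.3 W/m².
I₃ = I₂ · cos²(60°) = 679.3 · 0.25 = 169.8 W/m².
I₄ = I₃ · cos²(48°) = 169.8 · 0.4477 = 76.04 W/m².
That is 5.393% of the incident intensity.

≈ 5.39%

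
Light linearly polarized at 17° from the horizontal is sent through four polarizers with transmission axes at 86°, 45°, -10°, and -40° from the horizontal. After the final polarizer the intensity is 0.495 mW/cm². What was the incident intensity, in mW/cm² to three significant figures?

I₀ ≈ 27.4 mW/cm²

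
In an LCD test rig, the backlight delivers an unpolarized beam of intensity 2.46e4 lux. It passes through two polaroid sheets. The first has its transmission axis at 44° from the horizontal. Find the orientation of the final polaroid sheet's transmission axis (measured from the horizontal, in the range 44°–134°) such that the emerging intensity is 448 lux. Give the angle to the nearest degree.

θ ≈ 123°

Unpolarized light through the first polarizer → I₁ = ½ I₀, now polarized at 44°.
Target fraction: 448 / 2.46e4 lux = 0.01821 of I₀.
Need I₂/I₀ = 0.01821, so cos²(θ − 44°) = 0.01821 / 0.5 = 0.03642.
θ − 44° = arccos(√0.03642) = 79.0°, giving θ ≈ 44 + 79.0 = 123.0°.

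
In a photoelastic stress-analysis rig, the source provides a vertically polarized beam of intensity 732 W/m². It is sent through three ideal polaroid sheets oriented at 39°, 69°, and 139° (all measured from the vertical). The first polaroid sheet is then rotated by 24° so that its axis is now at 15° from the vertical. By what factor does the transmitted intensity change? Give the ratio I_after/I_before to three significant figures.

I_new/I_old ≈ 0.712

Before rotation:
I₁ = I₀ cos²(39° − 0°) = I₀ cos²(39°) = 0.604 I₀.
I₂ = I₁ cos²(69° − 39°) = 0.604 I₀ · cos²(30°) = 0.453 I₀.
I₃ = I₂ cos²(139° − 69°) = 0.453 I₀ · cos²(70°) = 0.05299 I₀.
After rotation:
I₁ = I₀ cos²(15° − 0°) = I₀ cos²(15°) = 0.933 I₀.
I₂ = I₁ cos²(69° − 15°) = 0.933 I₀ · cos²(54°) = 0.3223 I₀.
I₃ = I₂ cos²(139° − 69°) = 0.3223 I₀ · cos²(70°) = 0.03771 I₀.
Ratio = 0.03771 / 0.05299 = 0.7116.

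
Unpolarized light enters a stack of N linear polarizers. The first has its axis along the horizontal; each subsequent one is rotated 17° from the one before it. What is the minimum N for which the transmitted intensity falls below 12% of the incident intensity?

N = 17

First polarizer halves the unpolarized light: factor 1/2.
Each further stage multiplies by cos²(17°) = 0.9145.
After N polarizers: T = 0.5·0.9145^(N−1). Require T < 0.12 ⇒ N−1 > ln(0.12/0.5)/ln(0.9145) = 15.97, so N−1 ≥ 16 and N = 17.
Check: N=17 gives T = 0.1197 < 0.12; N=16 gives T = 0.1309.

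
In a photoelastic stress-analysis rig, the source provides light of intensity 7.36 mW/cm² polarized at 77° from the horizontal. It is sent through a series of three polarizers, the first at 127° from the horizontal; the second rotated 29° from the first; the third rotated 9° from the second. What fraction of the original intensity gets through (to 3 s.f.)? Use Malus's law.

I/I₀ ≈ 0.308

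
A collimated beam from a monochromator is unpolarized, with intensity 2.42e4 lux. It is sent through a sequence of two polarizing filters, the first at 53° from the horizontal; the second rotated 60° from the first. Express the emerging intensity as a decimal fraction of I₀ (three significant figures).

Unpolarized light through the first polarizer → I₁ = 2.42e4 lux/2 = 1.21e+04 lux, polarized at 53°.
I₂ = I₁ · cos²(60°) = 1.21e+04 · 0.25 = 3025 lux.
Transmitted fraction = 0.125.

I/I₀ ≈ 0.125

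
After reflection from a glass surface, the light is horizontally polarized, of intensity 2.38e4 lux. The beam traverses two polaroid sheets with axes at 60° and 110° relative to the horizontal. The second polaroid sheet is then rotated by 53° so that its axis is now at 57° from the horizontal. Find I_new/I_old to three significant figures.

I_new/I_old ≈ 2.41

Before rotation:
I₁ = I₀ cos²(60° − 0°) = I₀ cos²(60°) = 0.25 I₀.
I₂ = I₁ cos²(110° − 60°) = 0.25 I₀ · cos²(50°) = 0.1033 I₀.
After rotation:
I₁ = I₀ cos²(60° − 0°) = I₀ cos²(60°) = 0.25 I₀.
I₂ = I₁ cos²(57° − 60°) = 0.25 I₀ · cos²(3°) = 0.2493 I₀.
Ratio = 0.2493 / 0.1033 = 2.414.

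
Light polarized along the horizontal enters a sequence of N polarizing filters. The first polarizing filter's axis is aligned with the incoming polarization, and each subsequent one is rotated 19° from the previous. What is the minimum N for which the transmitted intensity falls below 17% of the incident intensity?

N = 17

First polarizer is aligned with the polarization: full transmission.
Each further stage multiplies by cos²(19°) = 0.894.
After N polarizers: T = 0.894^(N−1). Require T < 0.17 ⇒ N−1 > ln(0.17)/ln(0.894) = 15.81, so N−1 ≥ 16 and N = 17.
Check: N=17 gives T = 0.1665 < 0.17; N=16 gives T = 0.1863.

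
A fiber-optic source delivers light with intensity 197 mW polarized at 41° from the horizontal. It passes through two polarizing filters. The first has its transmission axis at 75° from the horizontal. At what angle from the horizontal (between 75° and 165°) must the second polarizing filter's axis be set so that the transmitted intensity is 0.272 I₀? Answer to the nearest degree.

By Malus's law, I₁ = I₀ cos²(75° − 41°) = I₀ cos²(34°) = 0.6873 I₀.
Need I₂/I₀ = 0.272, so cos²(θ − 75°) = 0.272 / 0.6873 = 0.3957.
θ − 75° = arccos(√0.3957) = 51.0°, giving θ ≈ 75 + 51.0 = 126.0°.

θ ≈ 126°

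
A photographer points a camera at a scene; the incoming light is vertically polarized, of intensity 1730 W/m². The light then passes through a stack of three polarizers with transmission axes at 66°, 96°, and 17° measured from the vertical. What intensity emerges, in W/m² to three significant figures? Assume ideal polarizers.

By Malus's law, I₁ = 1730 W/m² · cos²(66°) = 286.2 W/m².
I₂ = I₁ · cos²(30°) = 286.2 · 0.75 = 214.7 W/m².
I₃ = I₂ · cos²(79°) = 214.7 · 0.03641 = 7.815 W/m².

I ≈ 7.82 W/m²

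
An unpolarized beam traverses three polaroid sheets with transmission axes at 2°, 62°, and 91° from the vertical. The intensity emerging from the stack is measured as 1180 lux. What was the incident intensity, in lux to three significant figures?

I₀ ≈ 1.23e4 lux

Unpolarized light through the first polarizer → I₁ = ½ I₀, now polarized at 2°.
I₂ = I₁ cos²(62° − 2°) = 0.5 I₀ · cos²(60°) = 0.125 I₀.
I₃ = I₂ cos²(91° − 62°) = 0.125 I₀ · cos²(29°) = 0.09562 I₀.
So 1180 lux = 0.09562 I₀, giving I₀ = 1180/0.09562 = 1.234e+04 lux.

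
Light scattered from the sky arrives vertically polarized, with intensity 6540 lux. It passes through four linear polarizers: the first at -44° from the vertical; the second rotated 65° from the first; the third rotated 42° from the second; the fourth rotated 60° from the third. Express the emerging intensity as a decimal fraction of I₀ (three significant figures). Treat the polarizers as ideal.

I₁ = 6540 lux · cos²(44°) = 3384 lux.
I₂ = I₁ · cos²(65°) = 3384 · 0.1786 = 604.4 lux.
I₃ = I₂ · cos²(42°) = 604.4 · 0.5523 = 333.8 lux.
I₄ = I₃ · cos²(60°) = 333.8 · 0.25 = 83.45 lux.
Transmitted fraction = 0.01276.

I/I₀ ≈ 0.0128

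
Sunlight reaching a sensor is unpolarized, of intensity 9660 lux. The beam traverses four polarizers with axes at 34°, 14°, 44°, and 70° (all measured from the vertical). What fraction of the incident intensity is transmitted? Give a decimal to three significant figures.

I/I₀ ≈ 0.267

Unpolarized light through the first polarizer → I₁ = 9660 lux/2 = 4830 lux, polarized at 34°.
I₂ = I₁ · cos²(20°) = 4830 · 0.883 = 4265 lux.
I₃ = I₂ · cos²(30°) = 4265 · 0.75 = 3199 lux.
I₄ = I₃ · cos²(26°) = 3199 · 0.8078 = 2584 lux.
Transmitted fraction = 0.2675.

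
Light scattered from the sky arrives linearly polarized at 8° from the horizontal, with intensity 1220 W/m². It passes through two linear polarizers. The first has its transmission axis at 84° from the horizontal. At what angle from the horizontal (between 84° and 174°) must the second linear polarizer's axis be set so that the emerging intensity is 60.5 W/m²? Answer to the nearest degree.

θ ≈ 107°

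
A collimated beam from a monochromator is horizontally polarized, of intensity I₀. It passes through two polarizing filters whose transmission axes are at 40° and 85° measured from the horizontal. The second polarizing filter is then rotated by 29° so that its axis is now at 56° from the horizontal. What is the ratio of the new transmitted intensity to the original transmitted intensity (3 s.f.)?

Before rotation:
I₁ = I₀ cos²(40° − 0°) = I₀ cos²(40°) = 0.5868 I₀.
I₂ = I₁ cos²(85° − 40°) = 0.5868 I₀ · cos²(45°) = 0.2934 I₀.
After rotation:
I₁ = I₀ cos²(40° − 0°) = I₀ cos²(40°) = 0.5868 I₀.
I₂ = I₁ cos²(56° − 40°) = 0.5868 I₀ · cos²(16°) = 0.5422 I₀.
Ratio = 0.5422 / 0.2934 = 1.848.

I_new/I_old ≈ 1.85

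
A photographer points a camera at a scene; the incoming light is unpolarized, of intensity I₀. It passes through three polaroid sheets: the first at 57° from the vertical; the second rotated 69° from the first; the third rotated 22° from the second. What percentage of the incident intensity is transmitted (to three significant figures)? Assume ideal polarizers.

Unpolarized light through the first polarizer → I₁ = ½ I₀, now polarized at 57°.
I₂ = I₁ cos²(69°) = 0.5 · 0.1284 I₀ = 0.06421 I₀.
I₃ = I₂ cos²(22°) = 0.06421 · 0.8597 I₀ = 0.0552 I₀.
That is 5.52% of the incident intensity.

≈ 5.52%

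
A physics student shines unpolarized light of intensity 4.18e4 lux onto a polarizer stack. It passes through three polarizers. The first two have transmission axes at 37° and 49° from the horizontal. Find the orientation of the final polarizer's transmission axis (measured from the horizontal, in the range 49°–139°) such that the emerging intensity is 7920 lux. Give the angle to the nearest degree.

Unpolarized light through the first polarizer → I₁ = ½ I₀, now polarized at 37°.
I₂ = I₁ cos²(49° − 37°) = 0.5 I₀ · cos²(12°) = 0.4784 I₀.
Target fraction: 7920 / 4.18e4 lux = 0.1895 of I₀.
Need I₃/I₀ = 0.1895, so cos²(θ − 49°) = 0.1895 / 0.4784 = 0.3961.
θ − 49° = arccos(√0.3961) = 51.0°, giving θ ≈ 49 + 51.0 = 100.0°.

θ ≈ 100°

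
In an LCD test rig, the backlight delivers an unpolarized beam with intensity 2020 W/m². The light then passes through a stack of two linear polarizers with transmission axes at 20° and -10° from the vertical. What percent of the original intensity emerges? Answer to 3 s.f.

≈ 37.5%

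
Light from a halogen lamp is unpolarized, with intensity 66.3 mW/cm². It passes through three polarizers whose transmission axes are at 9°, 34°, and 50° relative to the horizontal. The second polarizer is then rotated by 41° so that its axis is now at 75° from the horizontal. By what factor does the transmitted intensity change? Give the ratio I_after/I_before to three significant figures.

I_new/I_old ≈ 0.179

Before rotation:
Unpolarized light through the first polarizer → I₁ = ½ I₀, now polarized at 9°.
I₂ = I₁ cos²(34° − 9°) = 0.5 I₀ · cos²(25°) = 0.4107 I₀.
I₃ = I₂ cos²(50° − 34°) = 0.4107 I₀ · cos²(16°) = 0.3795 I₀.
After rotation:
Unpolarized light through the first polarizer → I₁ = ½ I₀, now polarized at 9°.
I₂ = I₁ cos²(75° − 9°) = 0.5 I₀ · cos²(66°) = 0.08272 I₀.
I₃ = I₂ cos²(50° − 75°) = 0.08272 I₀ · cos²(25°) = 0.06794 I₀.
Ratio = 0.06794 / 0.3795 = 0.179.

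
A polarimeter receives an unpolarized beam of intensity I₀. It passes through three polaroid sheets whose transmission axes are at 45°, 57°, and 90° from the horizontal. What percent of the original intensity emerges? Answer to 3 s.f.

≈ 33.6%

Unpolarized light through the first polarizer → I₁ = ½ I₀, now polarized at 45°.
I₂ = I₁ cos²(57° − 45°) = 0.5 I₀ · cos²(12°) = 0.4784 I₀.
I₃ = I₂ cos²(90° − 57°) = 0.4784 I₀ · cos²(33°) = 0.3365 I₀.
That is 33.65% of the incident intensity.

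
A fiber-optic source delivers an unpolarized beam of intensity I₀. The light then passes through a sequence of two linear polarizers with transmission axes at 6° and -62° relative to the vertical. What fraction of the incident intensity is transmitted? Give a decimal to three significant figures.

≈ 0.0702 I₀

Unpolarized light through the first polarizer → I₁ = ½ I₀, now polarized at 6°.
I₂ = I₁ cos²(-62° − 6°) = 0.5 I₀ · cos²(68°) = 0.07017 I₀.
Transmitted fraction = 0.07017.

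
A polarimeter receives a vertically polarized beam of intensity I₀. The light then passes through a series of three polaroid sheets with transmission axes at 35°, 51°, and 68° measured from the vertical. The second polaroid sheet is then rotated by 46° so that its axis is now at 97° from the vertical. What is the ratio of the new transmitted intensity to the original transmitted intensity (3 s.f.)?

Before rotation:
I₁ = I₀ cos²(35° − 0°) = I₀ cos²(35°) = 0.671 I₀.
I₂ = I₁ cos²(51° − 35°) = 0.671 I₀ · cos²(16°) = 0.62 I₀.
I₃ = I₂ cos²(68° − 51°) = 0.62 I₀ · cos²(17°) = 0.567 I₀.
After rotation:
I₁ = I₀ cos²(35° − 0°) = I₀ cos²(35°) = 0.671 I₀.
I₂ = I₁ cos²(97° − 35°) = 0.671 I₀ · cos²(62°) = 0.1479 I₀.
I₃ = I₂ cos²(68° − 97°) = 0.1479 I₀ · cos²(29°) = 0.1131 I₀.
Ratio = 0.1131 / 0.567 = 0.1995.

I_new/I_old ≈ 0.200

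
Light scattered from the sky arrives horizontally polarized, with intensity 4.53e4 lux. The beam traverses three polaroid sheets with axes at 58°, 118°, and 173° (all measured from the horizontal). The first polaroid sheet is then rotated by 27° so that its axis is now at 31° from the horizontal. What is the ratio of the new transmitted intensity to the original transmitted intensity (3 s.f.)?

I_new/I_old ≈ 0.0287

Before rotation:
By Malus's law, I₁ = I₀ cos²(58° − 0°) = I₀ cos²(58°) = 0.2808 I₀.
I₂ = I₁ cos²(118° − 58°) = 0.2808 I₀ · cos²(60°) = 0.0702 I₀.
I₃ = I₂ cos²(173° − 118°) = 0.0702 I₀ · cos²(55°) = 0.0231 I₀.
After rotation:
I₁ = I₀ cos²(31° − 0°) = I₀ cos²(31°) = 0.7347 I₀.
I₂ = I₁ cos²(118° − 31°) = 0.7347 I₀ · cos²(87°) = 0.002012 I₀.
I₃ = I₂ cos²(173° − 118°) = 0.002012 I₀ · cos²(55°) = 0.0006621 I₀.
Ratio = 0.0006621 / 0.0231 = 0.02867.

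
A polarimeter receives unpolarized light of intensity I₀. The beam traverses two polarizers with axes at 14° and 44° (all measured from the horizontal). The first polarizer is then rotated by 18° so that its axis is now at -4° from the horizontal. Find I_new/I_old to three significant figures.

Before rotation:
Unpolarized light through the first polarizer → I₁ = ½ I₀, now polarized at 14°.
I₂ = I₁ cos²(44° − 14°) = 0.5 I₀ · cos²(30°) = 0.375 I₀.
After rotation:
Unpolarized light through the first polarizer → I₁ = ½ I₀, now polarized at -4°.
I₂ = I₁ cos²(44° + 4°) = 0.5 I₀ · cos²(48°) = 0.2239 I₀.
Ratio = 0.2239 / 0.375 = 0.597.

I_new/I_old ≈ 0.597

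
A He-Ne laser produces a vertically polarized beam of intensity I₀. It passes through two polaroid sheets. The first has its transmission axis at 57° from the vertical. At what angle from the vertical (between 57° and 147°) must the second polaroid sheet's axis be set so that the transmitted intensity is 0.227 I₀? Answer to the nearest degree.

θ ≈ 86°

I₁ = I₀ cos²(57° − 0°) = I₀ cos²(57°) = 0.2966 I₀.
Need I₂/I₀ = 0.227, so cos²(θ − 57°) = 0.227 / 0.2966 = 0.7653.
θ − 57° = arccos(√0.7653) = 29.0°, giving θ ≈ 57 + 29.0 = 86.0°.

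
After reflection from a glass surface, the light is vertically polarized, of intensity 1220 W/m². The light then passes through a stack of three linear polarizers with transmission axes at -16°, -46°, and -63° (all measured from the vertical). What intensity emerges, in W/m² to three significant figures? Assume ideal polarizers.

I₁ = 1220 W/m² · cos²(16°) = 1127 W/m².
I₂ = I₁ · cos²(30°) = 1127 · 0.75 = 845.5 W/m².
I₃ = I₂ · cos²(17°) = 845.5 · 0.9145 = 773.2 W/m².

I ≈ 773 W/m²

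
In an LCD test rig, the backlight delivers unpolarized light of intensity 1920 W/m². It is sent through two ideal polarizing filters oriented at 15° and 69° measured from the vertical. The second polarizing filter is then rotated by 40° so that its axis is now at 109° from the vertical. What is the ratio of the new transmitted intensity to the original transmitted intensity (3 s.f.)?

Before rotation:
Unpolarized light through the first polarizer → I₁ = ½ I₀, now polarized at 15°.
I₂ = I₁ cos²(69° − 15°) = 0.5 I₀ · cos²(54°) = 0.1727 I₀.
After rotation:
Unpolarized light through the first polarizer → I₁ = ½ I₀, now polarized at 15°.
Angle between axes 1 and 2: 86°. I₂ = 0.5 I₀ · cos²(86°) = 0.002433 I₀.
Ratio = 0.002433 / 0.1727 = 0.01408.

I_new/I_old ≈ 0.0141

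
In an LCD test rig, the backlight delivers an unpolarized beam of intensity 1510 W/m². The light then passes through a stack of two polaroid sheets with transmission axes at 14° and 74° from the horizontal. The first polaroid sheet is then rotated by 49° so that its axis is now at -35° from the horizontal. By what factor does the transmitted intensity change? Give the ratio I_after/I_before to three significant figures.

Before rotation:
Unpolarized light through the first polarizer → I₁ = ½ I₀, now polarized at 14°.
I₂ = I₁ cos²(74° − 14°) = 0.5 I₀ · cos²(60°) = 0.125 I₀.
After rotation:
Unpolarized light through the first polarizer → I₁ = ½ I₀, now polarized at -35°.
Angle between axes 1 and 2: 71°. I₂ = 0.5 I₀ · cos²(71°) = 0.053 I₀.
Ratio = 0.053 / 0.125 = 0.424.

I_new/I_old ≈ 0.424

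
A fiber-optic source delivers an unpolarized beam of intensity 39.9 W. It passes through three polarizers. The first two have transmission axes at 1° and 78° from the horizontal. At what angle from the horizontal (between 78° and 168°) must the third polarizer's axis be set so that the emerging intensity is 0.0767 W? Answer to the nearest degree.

θ ≈ 152°

Unpolarized light through the first polarizer → I₁ = ½ I₀, now polarized at 1°.
I₂ = I₁ cos²(78° − 1°) = 0.5 I₀ · cos²(77°) = 0.0253 I₀.
Target fraction: 0.0767 / 39.9 W = 0.001922 of I₀.
Need I₃/I₀ = 0.001922, so cos²(θ − 78°) = 0.001922 / 0.0253 = 0.07598.
θ − 78° = arccos(√0.07598) = 74.0°, giving θ ≈ 78 + 74.0 = 152.0°.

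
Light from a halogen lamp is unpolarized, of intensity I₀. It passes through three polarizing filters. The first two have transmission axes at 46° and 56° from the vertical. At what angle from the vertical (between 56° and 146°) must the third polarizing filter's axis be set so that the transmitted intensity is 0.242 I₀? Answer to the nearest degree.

θ ≈ 101°

Unpolarized light through the first polarizer → I₁ = ½ I₀, now polarized at 46°.
I₂ = I₁ cos²(56° − 46°) = 0.5 I₀ · cos²(10°) = 0.4849 I₀.
Need I₃/I₀ = 0.242, so cos²(θ − 56°) = 0.242 / 0.4849 = 0.499.
θ − 56° = arccos(√0.499) = 45.1°, giving θ ≈ 56 + 45.1 = 101.1°.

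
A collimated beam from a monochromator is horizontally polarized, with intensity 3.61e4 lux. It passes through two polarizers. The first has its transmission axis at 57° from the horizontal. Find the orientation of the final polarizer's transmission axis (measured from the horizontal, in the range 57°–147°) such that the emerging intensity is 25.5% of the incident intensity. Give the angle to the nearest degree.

I₁ = I₀ cos²(57° − 0°) = I₀ cos²(57°) = 0.2966 I₀.
Need I₂/I₀ = 0.255, so cos²(θ − 57°) = 0.255 / 0.2966 = 0.8597.
θ − 57° = arccos(√0.8597) = 22.0°, giving θ ≈ 57 + 22.0 = 79.0°.

θ ≈ 79°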